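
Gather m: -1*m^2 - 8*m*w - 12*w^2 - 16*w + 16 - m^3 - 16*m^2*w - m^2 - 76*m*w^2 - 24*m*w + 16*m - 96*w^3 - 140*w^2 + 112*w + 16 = -m^3 + m^2*(-16*w - 2) + m*(-76*w^2 - 32*w + 16) - 96*w^3 - 152*w^2 + 96*w + 32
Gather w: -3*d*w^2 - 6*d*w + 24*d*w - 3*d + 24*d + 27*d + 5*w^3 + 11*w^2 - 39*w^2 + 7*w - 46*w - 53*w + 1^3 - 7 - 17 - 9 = 48*d + 5*w^3 + w^2*(-3*d - 28) + w*(18*d - 92) - 32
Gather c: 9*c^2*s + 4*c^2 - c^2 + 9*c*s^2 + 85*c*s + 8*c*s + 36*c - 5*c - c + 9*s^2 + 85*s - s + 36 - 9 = c^2*(9*s + 3) + c*(9*s^2 + 93*s + 30) + 9*s^2 + 84*s + 27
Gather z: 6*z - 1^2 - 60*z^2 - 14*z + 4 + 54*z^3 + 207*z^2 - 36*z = 54*z^3 + 147*z^2 - 44*z + 3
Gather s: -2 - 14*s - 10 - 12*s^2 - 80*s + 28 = -12*s^2 - 94*s + 16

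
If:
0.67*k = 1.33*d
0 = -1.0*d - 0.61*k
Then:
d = 0.00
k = 0.00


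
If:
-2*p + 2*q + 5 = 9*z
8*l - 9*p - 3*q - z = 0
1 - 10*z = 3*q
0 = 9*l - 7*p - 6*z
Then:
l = 1696/1949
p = 1770/1949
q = -947/1949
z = 479/1949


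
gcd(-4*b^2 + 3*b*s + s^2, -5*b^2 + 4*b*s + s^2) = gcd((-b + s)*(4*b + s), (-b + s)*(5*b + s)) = -b + s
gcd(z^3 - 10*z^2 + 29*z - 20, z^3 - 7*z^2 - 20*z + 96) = 1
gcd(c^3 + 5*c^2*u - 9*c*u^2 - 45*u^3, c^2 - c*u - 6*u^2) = -c + 3*u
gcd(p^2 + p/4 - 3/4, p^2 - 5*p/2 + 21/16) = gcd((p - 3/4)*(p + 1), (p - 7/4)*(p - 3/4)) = p - 3/4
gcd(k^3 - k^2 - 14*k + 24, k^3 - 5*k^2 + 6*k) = k^2 - 5*k + 6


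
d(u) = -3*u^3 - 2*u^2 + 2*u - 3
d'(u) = -9*u^2 - 4*u + 2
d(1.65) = -18.62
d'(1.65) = -29.10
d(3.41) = -138.39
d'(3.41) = -116.29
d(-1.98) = 8.49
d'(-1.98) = -25.36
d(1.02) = -6.22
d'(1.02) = -11.44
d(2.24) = -42.27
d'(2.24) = -52.12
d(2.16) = -38.24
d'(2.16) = -48.63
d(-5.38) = 395.51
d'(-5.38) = -236.98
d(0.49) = -2.85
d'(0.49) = -2.12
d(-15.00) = 9642.00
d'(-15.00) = -1963.00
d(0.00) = -3.00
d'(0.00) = 2.00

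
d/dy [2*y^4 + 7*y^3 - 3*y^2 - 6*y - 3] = 8*y^3 + 21*y^2 - 6*y - 6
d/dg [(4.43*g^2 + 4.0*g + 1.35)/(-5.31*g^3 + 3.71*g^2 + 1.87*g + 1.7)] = (23.5233*g^4 + 42.48*g^3 + 14.9496*g^2 + 5.045*g + 4.2755)/(28.1961*g^6 - 39.4002*g^5 - 6.0953*g^4 - 4.1786*g^3 + 16.1109*g^2 + 6.358*g + 2.89)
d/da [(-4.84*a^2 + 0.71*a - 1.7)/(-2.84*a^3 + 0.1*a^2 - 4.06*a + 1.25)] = (-13.7456*a^4 + 4.0328*a^3 + 5.09539999999999*a^2 - 11.76*a - 6.0145)/(8.0656*a^6 - 0.568*a^5 + 23.0708*a^4 - 7.912*a^3 + 16.7336*a^2 - 10.15*a + 1.5625)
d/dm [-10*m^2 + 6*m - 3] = 6 - 20*m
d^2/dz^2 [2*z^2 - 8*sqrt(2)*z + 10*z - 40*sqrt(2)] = 4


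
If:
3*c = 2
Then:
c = 2/3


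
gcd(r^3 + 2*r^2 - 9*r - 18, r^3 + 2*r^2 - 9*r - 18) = r^3 + 2*r^2 - 9*r - 18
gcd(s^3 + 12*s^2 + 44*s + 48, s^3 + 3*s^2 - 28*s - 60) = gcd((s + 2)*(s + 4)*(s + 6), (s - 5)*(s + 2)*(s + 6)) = s^2 + 8*s + 12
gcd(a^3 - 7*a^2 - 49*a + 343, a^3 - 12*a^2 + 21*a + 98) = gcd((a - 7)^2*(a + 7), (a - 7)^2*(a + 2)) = a^2 - 14*a + 49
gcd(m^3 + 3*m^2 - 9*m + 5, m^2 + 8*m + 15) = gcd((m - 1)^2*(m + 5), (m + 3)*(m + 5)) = m + 5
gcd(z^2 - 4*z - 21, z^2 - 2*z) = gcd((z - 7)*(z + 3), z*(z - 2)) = 1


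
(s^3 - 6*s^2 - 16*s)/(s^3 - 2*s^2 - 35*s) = (-s^2 + 6*s + 16)/(-s^2 + 2*s + 35)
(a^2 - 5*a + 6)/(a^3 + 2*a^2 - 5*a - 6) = (a - 3)/(a^2 + 4*a + 3)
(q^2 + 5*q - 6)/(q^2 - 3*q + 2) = (q + 6)/(q - 2)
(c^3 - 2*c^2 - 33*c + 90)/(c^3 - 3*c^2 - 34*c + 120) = (c - 3)/(c - 4)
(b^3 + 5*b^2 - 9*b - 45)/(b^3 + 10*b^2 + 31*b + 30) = (b - 3)/(b + 2)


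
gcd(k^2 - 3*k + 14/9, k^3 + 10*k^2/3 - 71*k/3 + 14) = k - 2/3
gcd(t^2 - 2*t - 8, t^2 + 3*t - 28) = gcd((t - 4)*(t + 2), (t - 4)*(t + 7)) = t - 4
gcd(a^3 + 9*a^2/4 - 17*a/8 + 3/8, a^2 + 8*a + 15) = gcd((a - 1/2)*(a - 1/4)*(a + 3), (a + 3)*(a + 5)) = a + 3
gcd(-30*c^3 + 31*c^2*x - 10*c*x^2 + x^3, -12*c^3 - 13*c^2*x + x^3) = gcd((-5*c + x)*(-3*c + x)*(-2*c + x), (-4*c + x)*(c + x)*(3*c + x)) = 1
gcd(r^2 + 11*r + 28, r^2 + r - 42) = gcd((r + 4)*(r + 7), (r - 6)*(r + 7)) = r + 7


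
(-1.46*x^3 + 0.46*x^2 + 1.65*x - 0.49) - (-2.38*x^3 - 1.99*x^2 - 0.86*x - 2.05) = 0.92*x^3 + 2.45*x^2 + 2.51*x + 1.56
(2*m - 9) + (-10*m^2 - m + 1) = -10*m^2 + m - 8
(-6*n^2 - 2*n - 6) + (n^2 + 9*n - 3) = -5*n^2 + 7*n - 9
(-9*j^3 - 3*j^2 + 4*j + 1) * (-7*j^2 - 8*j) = 63*j^5 + 93*j^4 - 4*j^3 - 39*j^2 - 8*j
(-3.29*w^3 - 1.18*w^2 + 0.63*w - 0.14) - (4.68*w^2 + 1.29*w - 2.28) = -3.29*w^3 - 5.86*w^2 - 0.66*w + 2.14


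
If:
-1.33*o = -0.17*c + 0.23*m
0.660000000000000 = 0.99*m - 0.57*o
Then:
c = 8.60249554367201*o + 0.901960784313726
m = 0.575757575757576*o + 0.666666666666667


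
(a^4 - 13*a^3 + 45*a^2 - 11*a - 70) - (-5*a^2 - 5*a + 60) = a^4 - 13*a^3 + 50*a^2 - 6*a - 130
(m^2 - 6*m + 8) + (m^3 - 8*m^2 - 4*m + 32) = m^3 - 7*m^2 - 10*m + 40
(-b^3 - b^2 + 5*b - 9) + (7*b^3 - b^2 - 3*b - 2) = 6*b^3 - 2*b^2 + 2*b - 11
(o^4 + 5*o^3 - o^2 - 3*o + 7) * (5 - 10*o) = -10*o^5 - 45*o^4 + 35*o^3 + 25*o^2 - 85*o + 35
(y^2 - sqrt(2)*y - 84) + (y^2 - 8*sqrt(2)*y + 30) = 2*y^2 - 9*sqrt(2)*y - 54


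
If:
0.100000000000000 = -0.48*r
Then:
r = -0.21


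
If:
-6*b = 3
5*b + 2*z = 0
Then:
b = -1/2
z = 5/4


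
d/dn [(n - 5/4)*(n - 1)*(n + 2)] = 3*n^2 - n/2 - 13/4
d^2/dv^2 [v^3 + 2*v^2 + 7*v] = 6*v + 4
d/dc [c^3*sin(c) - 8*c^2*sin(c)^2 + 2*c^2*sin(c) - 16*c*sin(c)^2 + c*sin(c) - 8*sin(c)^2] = c^3*cos(c) + 3*c^2*sin(c) - 8*c^2*sin(2*c) + 2*c^2*cos(c) + 4*c*sin(c) - 8*c*sin(2*c) + c*cos(c) + 8*sqrt(2)*c*cos(2*c + pi/4) - 8*c + sin(c) + 8*sqrt(2)*cos(2*c + pi/4) - 8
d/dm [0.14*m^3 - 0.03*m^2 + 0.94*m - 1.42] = 0.42*m^2 - 0.06*m + 0.94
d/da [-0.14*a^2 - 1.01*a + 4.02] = -0.28*a - 1.01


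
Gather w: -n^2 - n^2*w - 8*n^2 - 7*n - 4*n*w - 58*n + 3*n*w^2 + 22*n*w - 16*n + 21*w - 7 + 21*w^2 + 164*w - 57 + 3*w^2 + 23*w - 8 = -9*n^2 - 81*n + w^2*(3*n + 24) + w*(-n^2 + 18*n + 208) - 72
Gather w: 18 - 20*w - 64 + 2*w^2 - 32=2*w^2 - 20*w - 78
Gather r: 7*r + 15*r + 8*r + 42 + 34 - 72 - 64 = 30*r - 60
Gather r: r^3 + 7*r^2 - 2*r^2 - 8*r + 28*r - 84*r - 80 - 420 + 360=r^3 + 5*r^2 - 64*r - 140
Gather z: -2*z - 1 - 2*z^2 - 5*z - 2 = -2*z^2 - 7*z - 3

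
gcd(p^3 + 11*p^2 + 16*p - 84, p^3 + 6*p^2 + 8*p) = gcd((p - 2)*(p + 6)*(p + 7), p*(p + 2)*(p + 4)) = 1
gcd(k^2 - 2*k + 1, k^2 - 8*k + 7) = k - 1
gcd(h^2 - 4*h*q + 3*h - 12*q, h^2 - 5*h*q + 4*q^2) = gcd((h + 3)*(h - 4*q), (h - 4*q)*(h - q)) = -h + 4*q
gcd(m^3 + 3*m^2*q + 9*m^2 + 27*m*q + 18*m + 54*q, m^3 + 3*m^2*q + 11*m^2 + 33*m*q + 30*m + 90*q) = m^2 + 3*m*q + 6*m + 18*q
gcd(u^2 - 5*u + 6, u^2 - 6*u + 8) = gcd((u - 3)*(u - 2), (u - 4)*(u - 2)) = u - 2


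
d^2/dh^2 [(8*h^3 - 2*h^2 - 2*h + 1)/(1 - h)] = 2*(-8*h^3 + 24*h^2 - 24*h + 3)/(h^3 - 3*h^2 + 3*h - 1)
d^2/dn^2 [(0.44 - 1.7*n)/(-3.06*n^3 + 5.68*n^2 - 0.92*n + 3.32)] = (95.50872*n^5 - 226.723968*n^4 + 222.481312*n^3 + 114.642816*n^2 - 205.372224*n + 26.234816)/(28.652616*n^9 - 159.555744*n^8 + 322.012368*n^7 - 372.453904*n^6 + 443.039712*n^5 - 391.834944*n^4 + 206.058272*n^3 - 196.25184*n^2 + 30.421824*n - 36.594368)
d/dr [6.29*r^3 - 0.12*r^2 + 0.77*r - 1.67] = 18.87*r^2 - 0.24*r + 0.77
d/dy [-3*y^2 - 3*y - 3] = -6*y - 3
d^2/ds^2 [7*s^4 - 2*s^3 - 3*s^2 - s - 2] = 84*s^2 - 12*s - 6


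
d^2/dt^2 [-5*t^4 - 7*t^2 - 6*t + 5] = -60*t^2 - 14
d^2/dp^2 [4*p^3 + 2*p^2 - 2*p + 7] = 24*p + 4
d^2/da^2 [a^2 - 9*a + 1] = 2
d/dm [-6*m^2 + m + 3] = 1 - 12*m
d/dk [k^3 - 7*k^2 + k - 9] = 3*k^2 - 14*k + 1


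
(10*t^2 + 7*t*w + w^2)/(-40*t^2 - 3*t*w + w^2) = (-2*t - w)/(8*t - w)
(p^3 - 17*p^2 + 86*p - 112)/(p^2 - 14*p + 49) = (p^2 - 10*p + 16)/(p - 7)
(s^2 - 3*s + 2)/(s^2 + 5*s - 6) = (s - 2)/(s + 6)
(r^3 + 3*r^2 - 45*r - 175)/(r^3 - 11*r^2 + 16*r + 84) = (r^2 + 10*r + 25)/(r^2 - 4*r - 12)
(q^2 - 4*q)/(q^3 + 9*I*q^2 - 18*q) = (q - 4)/(q^2 + 9*I*q - 18)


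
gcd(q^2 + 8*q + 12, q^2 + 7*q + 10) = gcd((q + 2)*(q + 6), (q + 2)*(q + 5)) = q + 2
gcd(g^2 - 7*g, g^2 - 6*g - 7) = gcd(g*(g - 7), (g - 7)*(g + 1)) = g - 7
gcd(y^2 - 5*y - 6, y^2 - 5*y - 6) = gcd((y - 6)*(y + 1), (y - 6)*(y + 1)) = y^2 - 5*y - 6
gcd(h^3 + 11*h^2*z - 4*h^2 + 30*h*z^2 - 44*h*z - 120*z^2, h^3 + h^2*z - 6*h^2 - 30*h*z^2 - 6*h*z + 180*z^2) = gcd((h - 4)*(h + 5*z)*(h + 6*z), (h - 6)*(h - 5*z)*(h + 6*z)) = h + 6*z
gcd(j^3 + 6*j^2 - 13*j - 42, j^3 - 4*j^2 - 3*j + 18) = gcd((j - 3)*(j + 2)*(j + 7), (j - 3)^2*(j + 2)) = j^2 - j - 6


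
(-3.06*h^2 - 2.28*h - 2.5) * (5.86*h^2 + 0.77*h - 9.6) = -17.9316*h^4 - 15.717*h^3 + 12.9704*h^2 + 19.963*h + 24.0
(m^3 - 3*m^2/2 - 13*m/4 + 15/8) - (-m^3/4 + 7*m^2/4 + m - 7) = 5*m^3/4 - 13*m^2/4 - 17*m/4 + 71/8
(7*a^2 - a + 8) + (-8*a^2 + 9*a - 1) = -a^2 + 8*a + 7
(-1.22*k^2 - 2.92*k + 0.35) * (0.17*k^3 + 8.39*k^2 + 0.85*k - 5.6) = -0.2074*k^5 - 10.7322*k^4 - 25.4763*k^3 + 7.2865*k^2 + 16.6495*k - 1.96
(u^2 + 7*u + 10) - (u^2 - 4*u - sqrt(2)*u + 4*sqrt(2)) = sqrt(2)*u + 11*u - 4*sqrt(2) + 10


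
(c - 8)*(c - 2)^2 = c^3 - 12*c^2 + 36*c - 32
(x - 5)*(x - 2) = x^2 - 7*x + 10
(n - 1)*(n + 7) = n^2 + 6*n - 7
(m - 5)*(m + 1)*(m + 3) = m^3 - m^2 - 17*m - 15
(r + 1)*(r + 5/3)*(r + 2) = r^3 + 14*r^2/3 + 7*r + 10/3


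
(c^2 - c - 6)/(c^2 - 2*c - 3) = (c + 2)/(c + 1)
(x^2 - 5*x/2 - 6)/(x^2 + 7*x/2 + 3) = (x - 4)/(x + 2)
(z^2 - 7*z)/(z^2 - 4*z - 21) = z/(z + 3)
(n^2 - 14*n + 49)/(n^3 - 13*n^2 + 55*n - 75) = (n^2 - 14*n + 49)/(n^3 - 13*n^2 + 55*n - 75)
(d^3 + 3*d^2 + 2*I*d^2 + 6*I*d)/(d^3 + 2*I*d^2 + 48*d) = (d^2 + d*(3 + 2*I) + 6*I)/(d^2 + 2*I*d + 48)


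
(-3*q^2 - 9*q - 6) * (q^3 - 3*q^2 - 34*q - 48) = -3*q^5 + 123*q^3 + 468*q^2 + 636*q + 288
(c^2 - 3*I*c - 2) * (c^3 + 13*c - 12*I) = c^5 - 3*I*c^4 + 11*c^3 - 51*I*c^2 - 62*c + 24*I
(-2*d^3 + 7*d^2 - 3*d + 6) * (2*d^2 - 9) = -4*d^5 + 14*d^4 + 12*d^3 - 51*d^2 + 27*d - 54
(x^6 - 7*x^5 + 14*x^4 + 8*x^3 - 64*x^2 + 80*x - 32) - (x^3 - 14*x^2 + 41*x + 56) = x^6 - 7*x^5 + 14*x^4 + 7*x^3 - 50*x^2 + 39*x - 88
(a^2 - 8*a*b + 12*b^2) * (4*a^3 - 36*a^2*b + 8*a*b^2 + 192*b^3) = 4*a^5 - 68*a^4*b + 344*a^3*b^2 - 304*a^2*b^3 - 1440*a*b^4 + 2304*b^5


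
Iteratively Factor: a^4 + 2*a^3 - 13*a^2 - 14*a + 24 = (a - 1)*(a^3 + 3*a^2 - 10*a - 24) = (a - 1)*(a + 4)*(a^2 - a - 6) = (a - 1)*(a + 2)*(a + 4)*(a - 3)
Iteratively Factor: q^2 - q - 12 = (q + 3)*(q - 4)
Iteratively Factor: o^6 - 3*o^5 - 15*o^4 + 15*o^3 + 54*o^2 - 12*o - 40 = (o - 2)*(o^5 - o^4 - 17*o^3 - 19*o^2 + 16*o + 20) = (o - 2)*(o + 2)*(o^4 - 3*o^3 - 11*o^2 + 3*o + 10) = (o - 2)*(o - 1)*(o + 2)*(o^3 - 2*o^2 - 13*o - 10) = (o - 2)*(o - 1)*(o + 1)*(o + 2)*(o^2 - 3*o - 10) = (o - 5)*(o - 2)*(o - 1)*(o + 1)*(o + 2)*(o + 2)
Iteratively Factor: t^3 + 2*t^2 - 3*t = (t + 3)*(t^2 - t) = (t - 1)*(t + 3)*(t)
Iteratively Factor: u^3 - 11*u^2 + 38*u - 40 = (u - 5)*(u^2 - 6*u + 8) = (u - 5)*(u - 4)*(u - 2)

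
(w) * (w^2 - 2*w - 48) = w^3 - 2*w^2 - 48*w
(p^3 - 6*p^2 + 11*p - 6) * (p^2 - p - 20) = p^5 - 7*p^4 - 3*p^3 + 103*p^2 - 214*p + 120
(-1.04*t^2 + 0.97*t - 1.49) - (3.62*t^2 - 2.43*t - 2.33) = -4.66*t^2 + 3.4*t + 0.84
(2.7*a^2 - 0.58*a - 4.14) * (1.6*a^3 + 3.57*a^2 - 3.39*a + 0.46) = 4.32*a^5 + 8.711*a^4 - 17.8476*a^3 - 11.5716*a^2 + 13.7678*a - 1.9044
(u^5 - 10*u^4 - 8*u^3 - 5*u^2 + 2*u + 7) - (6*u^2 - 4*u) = u^5 - 10*u^4 - 8*u^3 - 11*u^2 + 6*u + 7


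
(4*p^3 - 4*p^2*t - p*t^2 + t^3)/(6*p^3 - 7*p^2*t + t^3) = (2*p + t)/(3*p + t)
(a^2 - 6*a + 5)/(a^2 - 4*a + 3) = (a - 5)/(a - 3)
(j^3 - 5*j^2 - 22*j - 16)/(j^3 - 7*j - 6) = (j - 8)/(j - 3)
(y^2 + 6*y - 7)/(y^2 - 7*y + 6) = (y + 7)/(y - 6)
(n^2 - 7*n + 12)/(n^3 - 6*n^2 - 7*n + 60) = (n - 3)/(n^2 - 2*n - 15)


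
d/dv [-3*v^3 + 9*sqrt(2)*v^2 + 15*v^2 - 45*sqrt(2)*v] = -9*v^2 + 18*sqrt(2)*v + 30*v - 45*sqrt(2)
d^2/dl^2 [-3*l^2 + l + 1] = -6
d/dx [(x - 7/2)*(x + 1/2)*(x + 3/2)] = 3*x^2 - 3*x - 25/4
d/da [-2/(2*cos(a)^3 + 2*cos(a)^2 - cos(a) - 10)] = 8*(-6*cos(a)^2 - 4*cos(a) + 1)*sin(a)/(-4*sin(a)^2 + cos(a) + cos(3*a) - 16)^2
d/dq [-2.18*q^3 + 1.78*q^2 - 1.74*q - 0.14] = -6.54*q^2 + 3.56*q - 1.74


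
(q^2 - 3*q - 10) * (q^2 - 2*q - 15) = q^4 - 5*q^3 - 19*q^2 + 65*q + 150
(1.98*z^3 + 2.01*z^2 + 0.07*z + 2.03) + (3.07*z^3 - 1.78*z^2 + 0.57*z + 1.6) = 5.05*z^3 + 0.23*z^2 + 0.64*z + 3.63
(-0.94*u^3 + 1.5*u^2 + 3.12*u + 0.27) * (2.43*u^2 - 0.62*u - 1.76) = -2.2842*u^5 + 4.2278*u^4 + 8.306*u^3 - 3.9183*u^2 - 5.6586*u - 0.4752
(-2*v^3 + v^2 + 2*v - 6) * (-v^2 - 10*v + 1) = 2*v^5 + 19*v^4 - 14*v^3 - 13*v^2 + 62*v - 6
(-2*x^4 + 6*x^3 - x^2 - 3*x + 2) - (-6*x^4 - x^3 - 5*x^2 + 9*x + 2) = 4*x^4 + 7*x^3 + 4*x^2 - 12*x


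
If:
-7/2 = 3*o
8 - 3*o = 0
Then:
No Solution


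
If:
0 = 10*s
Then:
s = 0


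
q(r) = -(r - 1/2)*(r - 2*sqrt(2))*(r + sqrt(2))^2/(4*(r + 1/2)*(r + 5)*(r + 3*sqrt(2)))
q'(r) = (r - 1/2)*(r - 2*sqrt(2))*(r + sqrt(2))^2/(4*(r + 1/2)*(r + 5)*(r + 3*sqrt(2))^2) - (r - 1/2)*(r - 2*sqrt(2))*(2*r + 2*sqrt(2))/(4*(r + 1/2)*(r + 5)*(r + 3*sqrt(2))) - (r - 1/2)*(r + sqrt(2))^2/(4*(r + 1/2)*(r + 5)*(r + 3*sqrt(2))) + (r - 1/2)*(r - 2*sqrt(2))*(r + sqrt(2))^2/(4*(r + 1/2)*(r + 5)^2*(r + 3*sqrt(2))) + (r - 1/2)*(r - 2*sqrt(2))*(r + sqrt(2))^2/(4*(r + 1/2)^2*(r + 5)*(r + 3*sqrt(2))) - (r - 2*sqrt(2))*(r + sqrt(2))^2/(4*(r + 1/2)*(r + 5)*(r + 3*sqrt(2)))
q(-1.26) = 0.01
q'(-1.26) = 0.06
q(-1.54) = 0.00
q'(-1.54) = -0.06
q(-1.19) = 0.01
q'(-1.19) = 0.10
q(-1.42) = 0.00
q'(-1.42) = 0.00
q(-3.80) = 23.14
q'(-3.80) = -92.81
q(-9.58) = 9.39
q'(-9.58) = 0.86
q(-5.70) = 45.77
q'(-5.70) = 71.49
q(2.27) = 0.03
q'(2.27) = -0.03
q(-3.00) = 2.06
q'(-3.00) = -5.41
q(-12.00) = 8.32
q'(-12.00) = 0.19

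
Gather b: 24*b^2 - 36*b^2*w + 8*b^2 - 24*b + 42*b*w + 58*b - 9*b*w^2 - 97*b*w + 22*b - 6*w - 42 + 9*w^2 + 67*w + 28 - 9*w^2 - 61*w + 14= b^2*(32 - 36*w) + b*(-9*w^2 - 55*w + 56)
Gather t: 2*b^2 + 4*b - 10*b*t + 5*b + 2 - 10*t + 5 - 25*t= 2*b^2 + 9*b + t*(-10*b - 35) + 7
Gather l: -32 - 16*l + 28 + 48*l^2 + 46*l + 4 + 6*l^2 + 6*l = 54*l^2 + 36*l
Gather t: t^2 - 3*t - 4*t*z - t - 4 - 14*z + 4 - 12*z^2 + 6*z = t^2 + t*(-4*z - 4) - 12*z^2 - 8*z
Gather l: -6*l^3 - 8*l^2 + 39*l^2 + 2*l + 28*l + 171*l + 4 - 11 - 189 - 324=-6*l^3 + 31*l^2 + 201*l - 520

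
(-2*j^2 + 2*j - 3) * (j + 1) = -2*j^3 - j - 3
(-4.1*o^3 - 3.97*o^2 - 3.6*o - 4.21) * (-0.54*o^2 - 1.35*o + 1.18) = 2.214*o^5 + 7.6788*o^4 + 2.4655*o^3 + 2.4488*o^2 + 1.4355*o - 4.9678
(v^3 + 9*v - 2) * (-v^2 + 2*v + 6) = -v^5 + 2*v^4 - 3*v^3 + 20*v^2 + 50*v - 12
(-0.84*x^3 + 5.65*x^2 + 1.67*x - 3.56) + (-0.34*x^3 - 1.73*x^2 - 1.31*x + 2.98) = -1.18*x^3 + 3.92*x^2 + 0.36*x - 0.58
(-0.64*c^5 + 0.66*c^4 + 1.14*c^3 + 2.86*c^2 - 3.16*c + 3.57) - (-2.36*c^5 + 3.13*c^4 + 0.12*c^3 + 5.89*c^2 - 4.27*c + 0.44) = 1.72*c^5 - 2.47*c^4 + 1.02*c^3 - 3.03*c^2 + 1.11*c + 3.13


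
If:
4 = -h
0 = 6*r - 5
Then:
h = -4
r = 5/6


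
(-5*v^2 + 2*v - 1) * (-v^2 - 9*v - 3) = 5*v^4 + 43*v^3 - 2*v^2 + 3*v + 3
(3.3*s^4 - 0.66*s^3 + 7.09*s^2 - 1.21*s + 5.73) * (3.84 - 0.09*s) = -0.297*s^5 + 12.7314*s^4 - 3.1725*s^3 + 27.3345*s^2 - 5.1621*s + 22.0032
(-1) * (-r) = r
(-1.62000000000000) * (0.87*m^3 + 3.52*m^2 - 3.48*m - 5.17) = -1.4094*m^3 - 5.7024*m^2 + 5.6376*m + 8.3754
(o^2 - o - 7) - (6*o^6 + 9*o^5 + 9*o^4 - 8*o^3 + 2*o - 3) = -6*o^6 - 9*o^5 - 9*o^4 + 8*o^3 + o^2 - 3*o - 4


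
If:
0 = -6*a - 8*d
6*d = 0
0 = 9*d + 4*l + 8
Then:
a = 0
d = 0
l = -2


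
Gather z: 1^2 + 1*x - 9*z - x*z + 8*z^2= x + 8*z^2 + z*(-x - 9) + 1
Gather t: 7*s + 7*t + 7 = 7*s + 7*t + 7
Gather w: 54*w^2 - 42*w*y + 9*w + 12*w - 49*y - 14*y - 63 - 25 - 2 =54*w^2 + w*(21 - 42*y) - 63*y - 90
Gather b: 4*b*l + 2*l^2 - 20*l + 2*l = 4*b*l + 2*l^2 - 18*l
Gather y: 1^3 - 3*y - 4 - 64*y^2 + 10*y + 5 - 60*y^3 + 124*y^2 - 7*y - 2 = -60*y^3 + 60*y^2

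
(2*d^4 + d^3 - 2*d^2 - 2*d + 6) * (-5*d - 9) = -10*d^5 - 23*d^4 + d^3 + 28*d^2 - 12*d - 54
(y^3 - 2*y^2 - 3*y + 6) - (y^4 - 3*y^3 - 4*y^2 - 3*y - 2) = -y^4 + 4*y^3 + 2*y^2 + 8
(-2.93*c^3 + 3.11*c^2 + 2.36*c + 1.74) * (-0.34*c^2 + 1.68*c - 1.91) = 0.9962*c^5 - 5.9798*c^4 + 10.0187*c^3 - 2.5669*c^2 - 1.5844*c - 3.3234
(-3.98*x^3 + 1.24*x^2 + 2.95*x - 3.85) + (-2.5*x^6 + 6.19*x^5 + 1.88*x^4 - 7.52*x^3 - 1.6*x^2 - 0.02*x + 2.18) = -2.5*x^6 + 6.19*x^5 + 1.88*x^4 - 11.5*x^3 - 0.36*x^2 + 2.93*x - 1.67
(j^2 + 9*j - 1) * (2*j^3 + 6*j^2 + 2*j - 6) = 2*j^5 + 24*j^4 + 54*j^3 + 6*j^2 - 56*j + 6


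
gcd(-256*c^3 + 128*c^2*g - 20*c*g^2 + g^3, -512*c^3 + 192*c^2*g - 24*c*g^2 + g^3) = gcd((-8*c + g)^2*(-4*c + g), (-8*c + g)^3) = 64*c^2 - 16*c*g + g^2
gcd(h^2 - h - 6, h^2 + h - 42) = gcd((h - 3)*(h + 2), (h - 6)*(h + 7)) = 1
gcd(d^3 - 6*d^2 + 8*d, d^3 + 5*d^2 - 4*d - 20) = d - 2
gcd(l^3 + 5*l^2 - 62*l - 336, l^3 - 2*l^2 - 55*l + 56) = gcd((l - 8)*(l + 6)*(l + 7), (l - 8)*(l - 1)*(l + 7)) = l^2 - l - 56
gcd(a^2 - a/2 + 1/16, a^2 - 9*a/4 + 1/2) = a - 1/4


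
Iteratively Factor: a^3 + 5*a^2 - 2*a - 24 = (a + 4)*(a^2 + a - 6) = (a + 3)*(a + 4)*(a - 2)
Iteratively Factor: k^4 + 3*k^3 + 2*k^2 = (k + 1)*(k^3 + 2*k^2) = k*(k + 1)*(k^2 + 2*k) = k*(k + 1)*(k + 2)*(k)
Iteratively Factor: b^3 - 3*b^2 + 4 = (b - 2)*(b^2 - b - 2) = (b - 2)^2*(b + 1)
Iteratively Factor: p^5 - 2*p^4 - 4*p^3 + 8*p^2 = (p - 2)*(p^4 - 4*p^2) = p*(p - 2)*(p^3 - 4*p) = p*(p - 2)^2*(p^2 + 2*p) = p^2*(p - 2)^2*(p + 2)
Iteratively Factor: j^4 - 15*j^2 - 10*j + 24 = (j + 3)*(j^3 - 3*j^2 - 6*j + 8) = (j - 4)*(j + 3)*(j^2 + j - 2) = (j - 4)*(j + 2)*(j + 3)*(j - 1)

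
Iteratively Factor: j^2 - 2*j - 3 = (j + 1)*(j - 3)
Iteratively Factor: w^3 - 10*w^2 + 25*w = (w)*(w^2 - 10*w + 25) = w*(w - 5)*(w - 5)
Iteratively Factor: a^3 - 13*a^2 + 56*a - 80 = (a - 4)*(a^2 - 9*a + 20) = (a - 4)^2*(a - 5)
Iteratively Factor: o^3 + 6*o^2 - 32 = (o - 2)*(o^2 + 8*o + 16) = (o - 2)*(o + 4)*(o + 4)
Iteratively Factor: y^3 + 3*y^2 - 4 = (y - 1)*(y^2 + 4*y + 4) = (y - 1)*(y + 2)*(y + 2)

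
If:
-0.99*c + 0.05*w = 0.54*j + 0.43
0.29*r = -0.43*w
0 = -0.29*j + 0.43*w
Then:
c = -0.758272378962034*w - 0.434343434343434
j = 1.48275862068966*w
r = -1.48275862068966*w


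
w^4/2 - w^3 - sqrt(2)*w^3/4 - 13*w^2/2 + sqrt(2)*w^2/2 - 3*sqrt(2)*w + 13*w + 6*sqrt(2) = (w/2 + sqrt(2))*(w - 2)*(w - 3*sqrt(2))*(w + sqrt(2)/2)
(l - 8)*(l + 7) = l^2 - l - 56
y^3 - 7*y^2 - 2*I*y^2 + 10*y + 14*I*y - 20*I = (y - 5)*(y - 2)*(y - 2*I)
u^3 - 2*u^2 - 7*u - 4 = (u - 4)*(u + 1)^2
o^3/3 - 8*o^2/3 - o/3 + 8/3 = (o/3 + 1/3)*(o - 8)*(o - 1)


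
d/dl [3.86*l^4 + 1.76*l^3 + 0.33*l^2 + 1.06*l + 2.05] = 15.44*l^3 + 5.28*l^2 + 0.66*l + 1.06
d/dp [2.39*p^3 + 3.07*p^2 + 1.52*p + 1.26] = 7.17*p^2 + 6.14*p + 1.52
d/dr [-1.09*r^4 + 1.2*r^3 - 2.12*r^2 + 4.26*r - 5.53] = -4.36*r^3 + 3.6*r^2 - 4.24*r + 4.26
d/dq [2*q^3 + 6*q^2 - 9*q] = 6*q^2 + 12*q - 9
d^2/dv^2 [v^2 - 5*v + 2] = 2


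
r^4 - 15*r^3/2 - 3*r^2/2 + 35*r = r*(r - 7)*(r - 5/2)*(r + 2)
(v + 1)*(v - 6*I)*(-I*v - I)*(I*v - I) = v^4 + v^3 - 6*I*v^3 - v^2 - 6*I*v^2 - v + 6*I*v + 6*I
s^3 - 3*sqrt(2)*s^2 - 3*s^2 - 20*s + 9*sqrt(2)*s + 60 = (s - 3)*(s - 5*sqrt(2))*(s + 2*sqrt(2))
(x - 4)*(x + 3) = x^2 - x - 12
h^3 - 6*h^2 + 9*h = h*(h - 3)^2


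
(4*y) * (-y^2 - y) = -4*y^3 - 4*y^2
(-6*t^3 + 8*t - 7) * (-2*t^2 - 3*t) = 12*t^5 + 18*t^4 - 16*t^3 - 10*t^2 + 21*t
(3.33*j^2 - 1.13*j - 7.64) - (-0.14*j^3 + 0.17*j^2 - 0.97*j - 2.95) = 0.14*j^3 + 3.16*j^2 - 0.16*j - 4.69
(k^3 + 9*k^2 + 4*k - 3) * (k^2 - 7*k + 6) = k^5 + 2*k^4 - 53*k^3 + 23*k^2 + 45*k - 18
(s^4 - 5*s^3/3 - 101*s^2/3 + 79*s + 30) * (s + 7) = s^5 + 16*s^4/3 - 136*s^3/3 - 470*s^2/3 + 583*s + 210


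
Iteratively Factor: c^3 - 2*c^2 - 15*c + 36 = (c - 3)*(c^2 + c - 12) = (c - 3)^2*(c + 4)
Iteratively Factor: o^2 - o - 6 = (o + 2)*(o - 3)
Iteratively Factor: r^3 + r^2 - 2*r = (r)*(r^2 + r - 2) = r*(r - 1)*(r + 2)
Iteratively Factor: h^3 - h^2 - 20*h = (h)*(h^2 - h - 20) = h*(h - 5)*(h + 4)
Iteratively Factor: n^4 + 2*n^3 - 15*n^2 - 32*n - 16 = (n - 4)*(n^3 + 6*n^2 + 9*n + 4) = (n - 4)*(n + 1)*(n^2 + 5*n + 4) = (n - 4)*(n + 1)*(n + 4)*(n + 1)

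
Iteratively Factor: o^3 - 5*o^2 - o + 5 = (o + 1)*(o^2 - 6*o + 5) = (o - 1)*(o + 1)*(o - 5)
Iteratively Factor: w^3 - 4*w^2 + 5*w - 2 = (w - 2)*(w^2 - 2*w + 1) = (w - 2)*(w - 1)*(w - 1)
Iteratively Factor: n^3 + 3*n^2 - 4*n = (n + 4)*(n^2 - n) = (n - 1)*(n + 4)*(n)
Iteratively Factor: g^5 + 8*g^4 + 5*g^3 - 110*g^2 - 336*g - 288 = (g + 2)*(g^4 + 6*g^3 - 7*g^2 - 96*g - 144) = (g + 2)*(g + 3)*(g^3 + 3*g^2 - 16*g - 48) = (g - 4)*(g + 2)*(g + 3)*(g^2 + 7*g + 12) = (g - 4)*(g + 2)*(g + 3)^2*(g + 4)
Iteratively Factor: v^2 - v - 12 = (v + 3)*(v - 4)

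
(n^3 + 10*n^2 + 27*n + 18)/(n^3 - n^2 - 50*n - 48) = (n + 3)/(n - 8)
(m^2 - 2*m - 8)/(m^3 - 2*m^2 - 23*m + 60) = (m + 2)/(m^2 + 2*m - 15)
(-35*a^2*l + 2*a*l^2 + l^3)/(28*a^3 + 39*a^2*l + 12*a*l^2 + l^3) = l*(-5*a + l)/(4*a^2 + 5*a*l + l^2)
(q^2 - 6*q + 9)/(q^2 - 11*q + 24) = (q - 3)/(q - 8)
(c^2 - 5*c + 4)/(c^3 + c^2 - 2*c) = (c - 4)/(c*(c + 2))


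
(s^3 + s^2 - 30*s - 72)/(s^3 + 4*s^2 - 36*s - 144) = (s + 3)/(s + 6)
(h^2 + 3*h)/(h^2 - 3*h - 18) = h/(h - 6)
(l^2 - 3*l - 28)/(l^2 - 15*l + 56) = (l + 4)/(l - 8)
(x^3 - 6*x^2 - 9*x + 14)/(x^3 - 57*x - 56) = (-x^3 + 6*x^2 + 9*x - 14)/(-x^3 + 57*x + 56)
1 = 1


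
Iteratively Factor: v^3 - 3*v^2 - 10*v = (v - 5)*(v^2 + 2*v) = v*(v - 5)*(v + 2)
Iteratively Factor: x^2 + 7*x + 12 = (x + 4)*(x + 3)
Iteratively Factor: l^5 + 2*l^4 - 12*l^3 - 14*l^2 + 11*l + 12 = (l - 1)*(l^4 + 3*l^3 - 9*l^2 - 23*l - 12) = (l - 1)*(l + 4)*(l^3 - l^2 - 5*l - 3) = (l - 3)*(l - 1)*(l + 4)*(l^2 + 2*l + 1) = (l - 3)*(l - 1)*(l + 1)*(l + 4)*(l + 1)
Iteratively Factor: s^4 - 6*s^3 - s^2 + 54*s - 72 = (s + 3)*(s^3 - 9*s^2 + 26*s - 24) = (s - 4)*(s + 3)*(s^2 - 5*s + 6) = (s - 4)*(s - 2)*(s + 3)*(s - 3)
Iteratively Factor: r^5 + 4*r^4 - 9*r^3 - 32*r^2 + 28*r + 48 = (r - 2)*(r^4 + 6*r^3 + 3*r^2 - 26*r - 24) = (r - 2)*(r + 4)*(r^3 + 2*r^2 - 5*r - 6) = (r - 2)*(r + 1)*(r + 4)*(r^2 + r - 6) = (r - 2)^2*(r + 1)*(r + 4)*(r + 3)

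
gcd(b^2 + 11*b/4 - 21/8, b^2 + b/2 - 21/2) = b + 7/2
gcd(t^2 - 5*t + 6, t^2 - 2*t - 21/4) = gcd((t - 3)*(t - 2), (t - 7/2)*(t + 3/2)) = 1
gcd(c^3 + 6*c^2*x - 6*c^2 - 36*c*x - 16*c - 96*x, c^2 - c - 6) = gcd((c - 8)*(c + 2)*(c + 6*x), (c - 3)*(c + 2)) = c + 2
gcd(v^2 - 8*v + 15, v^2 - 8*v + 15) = v^2 - 8*v + 15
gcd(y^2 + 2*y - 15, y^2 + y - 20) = y + 5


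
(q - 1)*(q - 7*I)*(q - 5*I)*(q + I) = q^4 - q^3 - 11*I*q^3 - 23*q^2 + 11*I*q^2 + 23*q - 35*I*q + 35*I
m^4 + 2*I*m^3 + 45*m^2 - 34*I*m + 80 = (m - 5*I)*(m - 2*I)*(m + I)*(m + 8*I)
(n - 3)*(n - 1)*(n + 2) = n^3 - 2*n^2 - 5*n + 6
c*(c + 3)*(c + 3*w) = c^3 + 3*c^2*w + 3*c^2 + 9*c*w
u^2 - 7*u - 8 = (u - 8)*(u + 1)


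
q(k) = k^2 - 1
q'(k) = 2*k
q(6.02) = 35.24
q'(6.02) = 12.04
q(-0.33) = -0.89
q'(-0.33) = -0.66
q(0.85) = -0.28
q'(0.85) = 1.70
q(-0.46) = -0.79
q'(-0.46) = -0.92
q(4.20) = 16.64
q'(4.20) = 8.40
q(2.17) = 3.71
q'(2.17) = 4.34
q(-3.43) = 10.76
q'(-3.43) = -6.86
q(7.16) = 50.27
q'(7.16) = 14.32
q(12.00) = 143.00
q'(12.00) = 24.00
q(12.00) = 143.00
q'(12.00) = 24.00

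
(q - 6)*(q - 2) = q^2 - 8*q + 12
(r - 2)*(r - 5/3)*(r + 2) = r^3 - 5*r^2/3 - 4*r + 20/3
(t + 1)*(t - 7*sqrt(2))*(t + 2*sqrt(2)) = t^3 - 5*sqrt(2)*t^2 + t^2 - 28*t - 5*sqrt(2)*t - 28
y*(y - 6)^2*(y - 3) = y^4 - 15*y^3 + 72*y^2 - 108*y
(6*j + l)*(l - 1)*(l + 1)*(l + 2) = 6*j*l^3 + 12*j*l^2 - 6*j*l - 12*j + l^4 + 2*l^3 - l^2 - 2*l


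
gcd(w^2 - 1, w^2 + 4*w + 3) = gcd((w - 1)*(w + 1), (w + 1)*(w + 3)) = w + 1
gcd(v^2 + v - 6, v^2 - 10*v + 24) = 1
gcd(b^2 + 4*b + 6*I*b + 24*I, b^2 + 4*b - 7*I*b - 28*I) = b + 4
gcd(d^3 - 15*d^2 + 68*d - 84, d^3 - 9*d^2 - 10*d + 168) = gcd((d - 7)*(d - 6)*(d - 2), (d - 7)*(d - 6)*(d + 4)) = d^2 - 13*d + 42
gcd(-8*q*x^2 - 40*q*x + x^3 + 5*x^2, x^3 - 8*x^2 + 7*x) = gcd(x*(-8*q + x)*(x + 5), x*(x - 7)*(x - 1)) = x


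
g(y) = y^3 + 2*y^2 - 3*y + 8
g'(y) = 3*y^2 + 4*y - 3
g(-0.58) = 10.22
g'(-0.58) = -4.31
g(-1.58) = 13.79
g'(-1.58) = -1.83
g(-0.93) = 11.72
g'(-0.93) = -4.13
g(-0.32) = 9.13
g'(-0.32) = -3.97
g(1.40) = 10.46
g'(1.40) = 8.48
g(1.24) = 9.26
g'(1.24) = 6.57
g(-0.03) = 8.09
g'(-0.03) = -3.12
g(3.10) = 47.71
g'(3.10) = 38.23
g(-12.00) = -1396.00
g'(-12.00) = 381.00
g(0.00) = 8.00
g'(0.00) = -3.00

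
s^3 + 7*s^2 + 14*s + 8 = (s + 1)*(s + 2)*(s + 4)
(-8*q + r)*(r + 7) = -8*q*r - 56*q + r^2 + 7*r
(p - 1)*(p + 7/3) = p^2 + 4*p/3 - 7/3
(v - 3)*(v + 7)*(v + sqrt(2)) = v^3 + sqrt(2)*v^2 + 4*v^2 - 21*v + 4*sqrt(2)*v - 21*sqrt(2)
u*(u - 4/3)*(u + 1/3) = u^3 - u^2 - 4*u/9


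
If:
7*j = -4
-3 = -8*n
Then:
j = -4/7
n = 3/8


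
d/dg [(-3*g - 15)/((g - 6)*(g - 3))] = 3*(g^2 + 10*g - 63)/(g^4 - 18*g^3 + 117*g^2 - 324*g + 324)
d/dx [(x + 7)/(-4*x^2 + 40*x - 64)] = (-x^2 + 10*x + 2*(x - 5)*(x + 7) - 16)/(4*(x^2 - 10*x + 16)^2)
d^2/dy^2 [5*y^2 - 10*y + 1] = 10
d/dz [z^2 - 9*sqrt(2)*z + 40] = 2*z - 9*sqrt(2)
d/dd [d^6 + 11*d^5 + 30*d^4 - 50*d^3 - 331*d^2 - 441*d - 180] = 6*d^5 + 55*d^4 + 120*d^3 - 150*d^2 - 662*d - 441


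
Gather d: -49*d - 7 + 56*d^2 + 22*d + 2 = 56*d^2 - 27*d - 5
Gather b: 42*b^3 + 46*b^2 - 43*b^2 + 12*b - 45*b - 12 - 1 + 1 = 42*b^3 + 3*b^2 - 33*b - 12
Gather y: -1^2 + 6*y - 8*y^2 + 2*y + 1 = -8*y^2 + 8*y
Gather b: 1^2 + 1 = 2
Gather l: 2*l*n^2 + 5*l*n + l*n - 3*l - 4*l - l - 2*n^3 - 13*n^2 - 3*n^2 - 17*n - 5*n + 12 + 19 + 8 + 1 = l*(2*n^2 + 6*n - 8) - 2*n^3 - 16*n^2 - 22*n + 40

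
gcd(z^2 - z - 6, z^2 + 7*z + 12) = 1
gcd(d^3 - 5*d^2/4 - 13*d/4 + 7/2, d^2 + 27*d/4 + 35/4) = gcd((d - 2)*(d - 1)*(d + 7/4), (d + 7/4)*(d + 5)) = d + 7/4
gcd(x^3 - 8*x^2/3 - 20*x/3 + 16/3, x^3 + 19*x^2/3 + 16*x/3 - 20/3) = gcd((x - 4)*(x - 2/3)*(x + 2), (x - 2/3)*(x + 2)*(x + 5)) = x^2 + 4*x/3 - 4/3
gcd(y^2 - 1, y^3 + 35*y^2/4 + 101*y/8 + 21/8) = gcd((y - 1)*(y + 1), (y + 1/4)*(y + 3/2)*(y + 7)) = 1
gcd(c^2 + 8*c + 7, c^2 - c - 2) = c + 1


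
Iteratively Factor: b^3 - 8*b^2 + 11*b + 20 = (b - 5)*(b^2 - 3*b - 4) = (b - 5)*(b - 4)*(b + 1)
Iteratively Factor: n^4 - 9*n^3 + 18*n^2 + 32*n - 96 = (n + 2)*(n^3 - 11*n^2 + 40*n - 48) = (n - 4)*(n + 2)*(n^2 - 7*n + 12) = (n - 4)*(n - 3)*(n + 2)*(n - 4)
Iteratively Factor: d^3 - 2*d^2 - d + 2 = (d + 1)*(d^2 - 3*d + 2) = (d - 1)*(d + 1)*(d - 2)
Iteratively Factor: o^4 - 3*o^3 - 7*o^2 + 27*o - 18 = (o - 2)*(o^3 - o^2 - 9*o + 9) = (o - 2)*(o + 3)*(o^2 - 4*o + 3) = (o - 3)*(o - 2)*(o + 3)*(o - 1)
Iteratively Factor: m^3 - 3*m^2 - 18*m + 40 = (m - 2)*(m^2 - m - 20) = (m - 5)*(m - 2)*(m + 4)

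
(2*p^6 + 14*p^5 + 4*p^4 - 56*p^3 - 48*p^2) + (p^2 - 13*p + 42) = 2*p^6 + 14*p^5 + 4*p^4 - 56*p^3 - 47*p^2 - 13*p + 42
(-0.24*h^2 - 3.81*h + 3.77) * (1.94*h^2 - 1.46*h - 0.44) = -0.4656*h^4 - 7.041*h^3 + 12.982*h^2 - 3.8278*h - 1.6588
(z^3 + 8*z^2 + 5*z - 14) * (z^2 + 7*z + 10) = z^5 + 15*z^4 + 71*z^3 + 101*z^2 - 48*z - 140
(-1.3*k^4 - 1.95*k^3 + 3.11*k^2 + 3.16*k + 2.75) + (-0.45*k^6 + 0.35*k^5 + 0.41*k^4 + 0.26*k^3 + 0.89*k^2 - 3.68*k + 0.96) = -0.45*k^6 + 0.35*k^5 - 0.89*k^4 - 1.69*k^3 + 4.0*k^2 - 0.52*k + 3.71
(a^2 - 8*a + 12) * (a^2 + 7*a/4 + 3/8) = a^4 - 25*a^3/4 - 13*a^2/8 + 18*a + 9/2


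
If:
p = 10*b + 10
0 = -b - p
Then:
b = -10/11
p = 10/11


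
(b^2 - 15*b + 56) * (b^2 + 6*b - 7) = b^4 - 9*b^3 - 41*b^2 + 441*b - 392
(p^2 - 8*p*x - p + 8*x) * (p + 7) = p^3 - 8*p^2*x + 6*p^2 - 48*p*x - 7*p + 56*x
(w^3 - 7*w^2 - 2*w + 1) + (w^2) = w^3 - 6*w^2 - 2*w + 1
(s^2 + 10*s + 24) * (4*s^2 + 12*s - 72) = 4*s^4 + 52*s^3 + 144*s^2 - 432*s - 1728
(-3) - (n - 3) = -n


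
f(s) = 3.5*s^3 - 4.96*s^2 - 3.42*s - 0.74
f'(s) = 10.5*s^2 - 9.92*s - 3.42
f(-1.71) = -26.90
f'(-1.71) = 44.25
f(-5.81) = -834.73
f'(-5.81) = 408.65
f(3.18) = 50.78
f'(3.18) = 71.21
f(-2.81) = -107.95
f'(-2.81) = 107.36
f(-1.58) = -21.52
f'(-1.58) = 38.47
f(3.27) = 57.42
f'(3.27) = 76.42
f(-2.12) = -49.13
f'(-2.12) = 64.80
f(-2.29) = -60.95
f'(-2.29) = 74.36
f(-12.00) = -6721.94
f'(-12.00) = 1627.62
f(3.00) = 38.86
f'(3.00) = 61.32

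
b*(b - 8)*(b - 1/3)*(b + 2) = b^4 - 19*b^3/3 - 14*b^2 + 16*b/3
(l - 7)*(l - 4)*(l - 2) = l^3 - 13*l^2 + 50*l - 56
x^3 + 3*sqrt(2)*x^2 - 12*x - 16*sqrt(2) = (x - 2*sqrt(2))*(x + sqrt(2))*(x + 4*sqrt(2))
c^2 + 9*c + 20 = (c + 4)*(c + 5)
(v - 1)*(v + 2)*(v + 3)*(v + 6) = v^4 + 10*v^3 + 25*v^2 - 36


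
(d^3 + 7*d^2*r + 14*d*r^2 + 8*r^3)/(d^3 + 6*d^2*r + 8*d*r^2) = (d + r)/d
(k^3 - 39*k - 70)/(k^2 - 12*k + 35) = (k^2 + 7*k + 10)/(k - 5)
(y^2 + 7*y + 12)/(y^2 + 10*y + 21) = (y + 4)/(y + 7)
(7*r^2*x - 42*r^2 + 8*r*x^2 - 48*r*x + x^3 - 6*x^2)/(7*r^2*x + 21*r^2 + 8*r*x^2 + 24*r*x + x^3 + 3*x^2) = (x - 6)/(x + 3)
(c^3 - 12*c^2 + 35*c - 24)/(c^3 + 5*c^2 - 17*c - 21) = (c^2 - 9*c + 8)/(c^2 + 8*c + 7)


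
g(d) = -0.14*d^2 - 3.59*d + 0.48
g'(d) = -0.28*d - 3.59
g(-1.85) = 6.64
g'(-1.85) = -3.07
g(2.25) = -8.31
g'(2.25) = -4.22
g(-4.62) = 14.08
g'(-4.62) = -2.30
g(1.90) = -6.85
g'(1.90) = -4.12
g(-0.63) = 2.69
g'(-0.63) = -3.41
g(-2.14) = 7.52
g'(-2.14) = -2.99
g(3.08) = -11.91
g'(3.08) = -4.45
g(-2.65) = 9.01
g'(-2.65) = -2.85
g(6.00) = -26.10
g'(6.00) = -5.27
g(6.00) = -26.10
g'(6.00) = -5.27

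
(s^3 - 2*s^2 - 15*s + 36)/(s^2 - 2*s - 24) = (s^2 - 6*s + 9)/(s - 6)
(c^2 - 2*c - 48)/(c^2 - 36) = (c - 8)/(c - 6)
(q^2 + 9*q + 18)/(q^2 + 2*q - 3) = (q + 6)/(q - 1)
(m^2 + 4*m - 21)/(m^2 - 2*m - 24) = (-m^2 - 4*m + 21)/(-m^2 + 2*m + 24)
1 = 1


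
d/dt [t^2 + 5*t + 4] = 2*t + 5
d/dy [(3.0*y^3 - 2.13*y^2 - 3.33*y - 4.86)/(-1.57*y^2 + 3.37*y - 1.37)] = (-4.71*y^4 + 20.22*y^3 - 24.7362*y^2 - 9.4242*y + 20.9403)/(2.4649*y^4 - 10.5818*y^3 + 15.6587*y^2 - 9.2338*y + 1.8769)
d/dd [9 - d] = -1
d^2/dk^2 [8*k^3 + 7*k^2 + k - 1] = 48*k + 14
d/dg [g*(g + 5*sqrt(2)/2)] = 2*g + 5*sqrt(2)/2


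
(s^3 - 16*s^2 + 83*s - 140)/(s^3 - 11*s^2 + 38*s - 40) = (s - 7)/(s - 2)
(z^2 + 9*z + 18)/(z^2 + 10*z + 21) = (z + 6)/(z + 7)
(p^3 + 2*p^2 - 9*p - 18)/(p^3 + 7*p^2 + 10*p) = (p^2 - 9)/(p*(p + 5))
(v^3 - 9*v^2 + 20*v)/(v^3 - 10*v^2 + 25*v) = (v - 4)/(v - 5)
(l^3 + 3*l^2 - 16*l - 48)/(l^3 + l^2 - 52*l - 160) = (l^2 - l - 12)/(l^2 - 3*l - 40)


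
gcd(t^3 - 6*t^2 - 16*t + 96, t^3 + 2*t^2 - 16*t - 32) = t^2 - 16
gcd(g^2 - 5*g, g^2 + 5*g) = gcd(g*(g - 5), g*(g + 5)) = g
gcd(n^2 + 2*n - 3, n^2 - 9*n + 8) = n - 1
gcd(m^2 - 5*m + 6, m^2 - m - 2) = m - 2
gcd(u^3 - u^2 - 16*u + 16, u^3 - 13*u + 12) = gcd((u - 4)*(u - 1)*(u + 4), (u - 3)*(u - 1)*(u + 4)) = u^2 + 3*u - 4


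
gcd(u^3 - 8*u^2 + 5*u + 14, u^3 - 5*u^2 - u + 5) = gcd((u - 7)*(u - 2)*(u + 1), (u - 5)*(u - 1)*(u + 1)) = u + 1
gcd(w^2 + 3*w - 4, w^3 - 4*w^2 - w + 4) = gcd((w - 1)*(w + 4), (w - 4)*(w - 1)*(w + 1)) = w - 1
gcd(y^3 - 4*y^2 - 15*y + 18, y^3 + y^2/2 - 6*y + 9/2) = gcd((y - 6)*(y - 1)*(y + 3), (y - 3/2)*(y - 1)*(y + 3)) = y^2 + 2*y - 3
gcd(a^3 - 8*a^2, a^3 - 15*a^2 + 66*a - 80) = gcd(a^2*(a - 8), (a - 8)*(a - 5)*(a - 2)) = a - 8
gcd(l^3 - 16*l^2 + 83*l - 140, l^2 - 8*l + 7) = l - 7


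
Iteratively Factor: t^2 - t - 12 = (t - 4)*(t + 3)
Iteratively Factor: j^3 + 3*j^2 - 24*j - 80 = (j - 5)*(j^2 + 8*j + 16) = (j - 5)*(j + 4)*(j + 4)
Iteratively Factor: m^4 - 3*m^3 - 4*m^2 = (m)*(m^3 - 3*m^2 - 4*m) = m*(m + 1)*(m^2 - 4*m) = m*(m - 4)*(m + 1)*(m)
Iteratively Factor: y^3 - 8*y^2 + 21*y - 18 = (y - 3)*(y^2 - 5*y + 6) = (y - 3)*(y - 2)*(y - 3)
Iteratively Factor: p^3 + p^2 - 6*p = (p)*(p^2 + p - 6) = p*(p + 3)*(p - 2)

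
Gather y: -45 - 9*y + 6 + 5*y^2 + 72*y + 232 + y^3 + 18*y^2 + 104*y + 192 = y^3 + 23*y^2 + 167*y + 385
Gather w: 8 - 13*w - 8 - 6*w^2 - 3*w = -6*w^2 - 16*w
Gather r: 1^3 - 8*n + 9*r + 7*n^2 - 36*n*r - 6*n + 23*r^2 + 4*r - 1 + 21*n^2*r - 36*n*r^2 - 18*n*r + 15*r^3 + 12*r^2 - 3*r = 7*n^2 - 14*n + 15*r^3 + r^2*(35 - 36*n) + r*(21*n^2 - 54*n + 10)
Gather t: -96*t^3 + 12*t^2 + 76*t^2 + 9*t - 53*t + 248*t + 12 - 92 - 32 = -96*t^3 + 88*t^2 + 204*t - 112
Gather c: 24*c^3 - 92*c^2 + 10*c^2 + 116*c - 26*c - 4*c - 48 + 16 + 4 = 24*c^3 - 82*c^2 + 86*c - 28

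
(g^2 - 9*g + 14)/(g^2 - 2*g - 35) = (g - 2)/(g + 5)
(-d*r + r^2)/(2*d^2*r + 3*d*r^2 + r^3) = (-d + r)/(2*d^2 + 3*d*r + r^2)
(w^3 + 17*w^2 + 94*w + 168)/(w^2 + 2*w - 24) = (w^2 + 11*w + 28)/(w - 4)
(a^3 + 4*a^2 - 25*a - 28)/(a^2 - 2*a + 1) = (a^3 + 4*a^2 - 25*a - 28)/(a^2 - 2*a + 1)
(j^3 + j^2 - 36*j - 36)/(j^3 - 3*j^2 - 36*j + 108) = (j + 1)/(j - 3)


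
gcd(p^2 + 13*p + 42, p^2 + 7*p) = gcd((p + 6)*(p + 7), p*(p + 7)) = p + 7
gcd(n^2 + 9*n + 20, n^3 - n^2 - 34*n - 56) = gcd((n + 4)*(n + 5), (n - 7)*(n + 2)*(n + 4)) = n + 4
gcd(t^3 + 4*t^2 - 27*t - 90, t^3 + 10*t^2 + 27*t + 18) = t^2 + 9*t + 18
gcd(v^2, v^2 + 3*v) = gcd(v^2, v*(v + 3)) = v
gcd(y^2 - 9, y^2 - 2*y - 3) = y - 3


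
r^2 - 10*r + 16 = (r - 8)*(r - 2)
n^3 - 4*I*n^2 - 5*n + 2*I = (n - 2*I)*(n - I)^2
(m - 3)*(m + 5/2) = m^2 - m/2 - 15/2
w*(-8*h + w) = -8*h*w + w^2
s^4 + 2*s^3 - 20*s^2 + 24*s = s*(s - 2)^2*(s + 6)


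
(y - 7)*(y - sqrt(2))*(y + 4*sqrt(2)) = y^3 - 7*y^2 + 3*sqrt(2)*y^2 - 21*sqrt(2)*y - 8*y + 56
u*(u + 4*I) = u^2 + 4*I*u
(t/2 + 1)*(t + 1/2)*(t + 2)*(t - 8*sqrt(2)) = t^4/2 - 4*sqrt(2)*t^3 + 9*t^3/4 - 18*sqrt(2)*t^2 + 3*t^2 - 24*sqrt(2)*t + t - 8*sqrt(2)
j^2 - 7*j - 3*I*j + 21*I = (j - 7)*(j - 3*I)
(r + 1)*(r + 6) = r^2 + 7*r + 6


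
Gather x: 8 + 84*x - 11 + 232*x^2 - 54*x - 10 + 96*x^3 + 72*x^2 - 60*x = 96*x^3 + 304*x^2 - 30*x - 13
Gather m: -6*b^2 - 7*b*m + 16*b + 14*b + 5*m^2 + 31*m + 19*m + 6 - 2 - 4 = -6*b^2 + 30*b + 5*m^2 + m*(50 - 7*b)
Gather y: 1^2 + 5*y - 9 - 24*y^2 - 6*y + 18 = -24*y^2 - y + 10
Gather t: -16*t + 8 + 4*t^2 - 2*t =4*t^2 - 18*t + 8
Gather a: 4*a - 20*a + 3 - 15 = -16*a - 12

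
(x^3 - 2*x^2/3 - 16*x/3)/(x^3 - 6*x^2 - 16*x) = (x - 8/3)/(x - 8)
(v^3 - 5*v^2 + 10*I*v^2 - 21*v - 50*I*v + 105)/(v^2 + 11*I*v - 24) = (v^2 + v*(-5 + 7*I) - 35*I)/(v + 8*I)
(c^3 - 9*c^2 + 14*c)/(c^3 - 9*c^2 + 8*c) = (c^2 - 9*c + 14)/(c^2 - 9*c + 8)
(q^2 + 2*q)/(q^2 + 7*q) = (q + 2)/(q + 7)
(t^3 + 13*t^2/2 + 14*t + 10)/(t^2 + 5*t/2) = t + 4 + 4/t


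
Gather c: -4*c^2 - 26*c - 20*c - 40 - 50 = -4*c^2 - 46*c - 90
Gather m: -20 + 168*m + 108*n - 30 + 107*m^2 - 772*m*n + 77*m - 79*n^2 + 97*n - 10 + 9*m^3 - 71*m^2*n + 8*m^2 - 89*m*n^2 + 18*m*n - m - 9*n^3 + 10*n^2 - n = 9*m^3 + m^2*(115 - 71*n) + m*(-89*n^2 - 754*n + 244) - 9*n^3 - 69*n^2 + 204*n - 60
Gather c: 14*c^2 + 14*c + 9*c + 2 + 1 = 14*c^2 + 23*c + 3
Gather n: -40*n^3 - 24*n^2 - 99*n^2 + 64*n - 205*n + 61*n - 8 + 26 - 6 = -40*n^3 - 123*n^2 - 80*n + 12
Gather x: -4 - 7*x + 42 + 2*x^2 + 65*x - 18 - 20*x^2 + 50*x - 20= -18*x^2 + 108*x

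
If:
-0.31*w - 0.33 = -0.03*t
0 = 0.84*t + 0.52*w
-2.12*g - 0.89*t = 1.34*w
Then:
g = 0.37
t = 0.62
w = -1.00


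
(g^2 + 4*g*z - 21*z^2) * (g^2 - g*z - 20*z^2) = g^4 + 3*g^3*z - 45*g^2*z^2 - 59*g*z^3 + 420*z^4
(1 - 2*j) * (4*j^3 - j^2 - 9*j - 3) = -8*j^4 + 6*j^3 + 17*j^2 - 3*j - 3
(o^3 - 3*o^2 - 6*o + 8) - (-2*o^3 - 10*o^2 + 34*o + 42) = 3*o^3 + 7*o^2 - 40*o - 34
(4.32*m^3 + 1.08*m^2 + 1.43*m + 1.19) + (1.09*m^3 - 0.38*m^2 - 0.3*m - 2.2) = 5.41*m^3 + 0.7*m^2 + 1.13*m - 1.01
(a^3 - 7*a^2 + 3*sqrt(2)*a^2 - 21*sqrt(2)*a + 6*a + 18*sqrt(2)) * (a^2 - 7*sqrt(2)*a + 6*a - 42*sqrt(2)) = a^5 - 4*sqrt(2)*a^4 - a^4 - 78*a^3 + 4*sqrt(2)*a^3 + 78*a^2 + 144*sqrt(2)*a^2 - 144*sqrt(2)*a + 1512*a - 1512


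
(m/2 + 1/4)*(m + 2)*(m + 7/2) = m^3/2 + 3*m^2 + 39*m/8 + 7/4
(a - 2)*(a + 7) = a^2 + 5*a - 14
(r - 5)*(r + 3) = r^2 - 2*r - 15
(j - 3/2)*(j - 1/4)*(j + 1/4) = j^3 - 3*j^2/2 - j/16 + 3/32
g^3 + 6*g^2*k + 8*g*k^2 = g*(g + 2*k)*(g + 4*k)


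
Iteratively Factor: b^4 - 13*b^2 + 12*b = (b + 4)*(b^3 - 4*b^2 + 3*b) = (b - 1)*(b + 4)*(b^2 - 3*b) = (b - 3)*(b - 1)*(b + 4)*(b)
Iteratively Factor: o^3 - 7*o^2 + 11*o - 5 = (o - 1)*(o^2 - 6*o + 5) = (o - 1)^2*(o - 5)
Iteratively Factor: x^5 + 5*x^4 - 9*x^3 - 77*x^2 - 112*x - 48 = (x + 1)*(x^4 + 4*x^3 - 13*x^2 - 64*x - 48) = (x + 1)^2*(x^3 + 3*x^2 - 16*x - 48) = (x + 1)^2*(x + 4)*(x^2 - x - 12) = (x + 1)^2*(x + 3)*(x + 4)*(x - 4)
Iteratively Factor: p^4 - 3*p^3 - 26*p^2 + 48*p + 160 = (p - 4)*(p^3 + p^2 - 22*p - 40) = (p - 4)*(p + 4)*(p^2 - 3*p - 10) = (p - 4)*(p + 2)*(p + 4)*(p - 5)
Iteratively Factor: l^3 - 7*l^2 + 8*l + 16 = (l - 4)*(l^2 - 3*l - 4) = (l - 4)^2*(l + 1)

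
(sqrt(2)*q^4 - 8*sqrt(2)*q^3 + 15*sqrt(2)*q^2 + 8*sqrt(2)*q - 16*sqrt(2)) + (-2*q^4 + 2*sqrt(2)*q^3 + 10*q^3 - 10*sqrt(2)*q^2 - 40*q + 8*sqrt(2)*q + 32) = -2*q^4 + sqrt(2)*q^4 - 6*sqrt(2)*q^3 + 10*q^3 + 5*sqrt(2)*q^2 - 40*q + 16*sqrt(2)*q - 16*sqrt(2) + 32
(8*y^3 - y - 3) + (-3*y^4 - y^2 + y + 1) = -3*y^4 + 8*y^3 - y^2 - 2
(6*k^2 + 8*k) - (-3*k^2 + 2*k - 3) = 9*k^2 + 6*k + 3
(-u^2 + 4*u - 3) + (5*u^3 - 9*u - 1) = 5*u^3 - u^2 - 5*u - 4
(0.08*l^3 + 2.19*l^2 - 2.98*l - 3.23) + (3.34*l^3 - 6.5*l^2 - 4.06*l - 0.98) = 3.42*l^3 - 4.31*l^2 - 7.04*l - 4.21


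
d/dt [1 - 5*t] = -5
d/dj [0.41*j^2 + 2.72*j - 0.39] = 0.82*j + 2.72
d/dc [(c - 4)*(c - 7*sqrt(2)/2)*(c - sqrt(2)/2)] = 3*c^2 - 8*sqrt(2)*c - 8*c + 7/2 + 16*sqrt(2)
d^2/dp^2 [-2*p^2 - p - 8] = -4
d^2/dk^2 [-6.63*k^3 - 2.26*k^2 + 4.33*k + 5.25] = -39.78*k - 4.52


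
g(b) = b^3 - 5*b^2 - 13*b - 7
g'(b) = 3*b^2 - 10*b - 13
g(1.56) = -35.65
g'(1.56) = -21.30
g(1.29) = -29.94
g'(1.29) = -20.91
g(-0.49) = -1.95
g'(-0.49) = -7.38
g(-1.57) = -2.78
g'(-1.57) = 10.09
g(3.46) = -70.42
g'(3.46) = -11.69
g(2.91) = -62.53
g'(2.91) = -16.70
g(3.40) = -69.70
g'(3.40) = -12.32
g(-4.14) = -109.84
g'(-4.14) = 79.82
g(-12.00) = -2299.00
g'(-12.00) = 539.00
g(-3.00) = -40.00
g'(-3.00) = 44.00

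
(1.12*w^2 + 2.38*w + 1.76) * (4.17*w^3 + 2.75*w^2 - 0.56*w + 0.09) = 4.6704*w^5 + 13.0046*w^4 + 13.257*w^3 + 3.608*w^2 - 0.7714*w + 0.1584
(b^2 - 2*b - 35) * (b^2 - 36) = b^4 - 2*b^3 - 71*b^2 + 72*b + 1260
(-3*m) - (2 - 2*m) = -m - 2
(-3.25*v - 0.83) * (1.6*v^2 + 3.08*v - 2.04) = -5.2*v^3 - 11.338*v^2 + 4.0736*v + 1.6932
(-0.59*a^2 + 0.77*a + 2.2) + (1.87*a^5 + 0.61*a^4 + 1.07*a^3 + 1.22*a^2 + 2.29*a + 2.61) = 1.87*a^5 + 0.61*a^4 + 1.07*a^3 + 0.63*a^2 + 3.06*a + 4.81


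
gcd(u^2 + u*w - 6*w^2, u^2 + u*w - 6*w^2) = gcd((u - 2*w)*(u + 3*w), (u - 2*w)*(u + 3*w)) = u^2 + u*w - 6*w^2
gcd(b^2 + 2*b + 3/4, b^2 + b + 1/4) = b + 1/2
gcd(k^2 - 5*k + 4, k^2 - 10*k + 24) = k - 4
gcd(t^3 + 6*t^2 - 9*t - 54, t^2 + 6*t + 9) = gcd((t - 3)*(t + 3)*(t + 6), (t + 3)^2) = t + 3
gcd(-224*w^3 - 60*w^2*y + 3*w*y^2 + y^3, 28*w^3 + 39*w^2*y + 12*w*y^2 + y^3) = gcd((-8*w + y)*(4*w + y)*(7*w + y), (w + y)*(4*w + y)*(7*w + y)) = 28*w^2 + 11*w*y + y^2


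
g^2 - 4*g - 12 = (g - 6)*(g + 2)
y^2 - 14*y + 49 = (y - 7)^2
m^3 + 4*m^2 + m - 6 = (m - 1)*(m + 2)*(m + 3)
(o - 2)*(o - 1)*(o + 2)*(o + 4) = o^4 + 3*o^3 - 8*o^2 - 12*o + 16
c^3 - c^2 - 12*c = c*(c - 4)*(c + 3)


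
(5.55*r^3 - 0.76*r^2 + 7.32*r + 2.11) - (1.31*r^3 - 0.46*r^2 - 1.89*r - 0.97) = 4.24*r^3 - 0.3*r^2 + 9.21*r + 3.08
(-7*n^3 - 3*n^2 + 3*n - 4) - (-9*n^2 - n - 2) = -7*n^3 + 6*n^2 + 4*n - 2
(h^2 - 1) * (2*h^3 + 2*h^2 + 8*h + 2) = 2*h^5 + 2*h^4 + 6*h^3 - 8*h - 2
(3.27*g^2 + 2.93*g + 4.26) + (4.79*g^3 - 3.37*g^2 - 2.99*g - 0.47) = 4.79*g^3 - 0.1*g^2 - 0.0600000000000001*g + 3.79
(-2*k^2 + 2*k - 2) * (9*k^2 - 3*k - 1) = -18*k^4 + 24*k^3 - 22*k^2 + 4*k + 2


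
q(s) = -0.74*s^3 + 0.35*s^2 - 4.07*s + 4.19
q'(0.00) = -4.07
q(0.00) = 4.19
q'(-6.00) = -88.19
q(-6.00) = 201.05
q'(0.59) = -4.43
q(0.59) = 1.76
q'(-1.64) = -11.19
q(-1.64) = 15.07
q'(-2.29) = -17.31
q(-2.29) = 24.23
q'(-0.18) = -4.27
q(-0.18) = 4.94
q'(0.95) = -5.41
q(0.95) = 0.00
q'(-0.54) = -5.10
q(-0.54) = 6.61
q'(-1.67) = -11.43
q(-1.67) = 15.41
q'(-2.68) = -21.89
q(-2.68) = 31.86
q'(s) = -2.22*s^2 + 0.7*s - 4.07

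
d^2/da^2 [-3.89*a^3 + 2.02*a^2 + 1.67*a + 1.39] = 4.04 - 23.34*a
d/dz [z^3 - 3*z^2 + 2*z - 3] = 3*z^2 - 6*z + 2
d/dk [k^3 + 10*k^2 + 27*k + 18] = 3*k^2 + 20*k + 27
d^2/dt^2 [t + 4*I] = 0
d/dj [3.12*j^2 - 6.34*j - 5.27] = 6.24*j - 6.34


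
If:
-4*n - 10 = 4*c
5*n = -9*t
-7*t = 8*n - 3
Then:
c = -239/74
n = 27/37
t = -15/37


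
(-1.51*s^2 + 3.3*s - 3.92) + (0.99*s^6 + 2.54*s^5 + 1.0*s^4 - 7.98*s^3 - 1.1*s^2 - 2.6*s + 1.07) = 0.99*s^6 + 2.54*s^5 + 1.0*s^4 - 7.98*s^3 - 2.61*s^2 + 0.7*s - 2.85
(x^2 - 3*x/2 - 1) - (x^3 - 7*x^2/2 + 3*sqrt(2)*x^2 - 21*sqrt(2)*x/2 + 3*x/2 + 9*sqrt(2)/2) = -x^3 - 3*sqrt(2)*x^2 + 9*x^2/2 - 3*x + 21*sqrt(2)*x/2 - 9*sqrt(2)/2 - 1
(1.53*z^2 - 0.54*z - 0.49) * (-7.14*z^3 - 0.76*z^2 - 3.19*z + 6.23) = -10.9242*z^5 + 2.6928*z^4 - 0.9717*z^3 + 11.6269*z^2 - 1.8011*z - 3.0527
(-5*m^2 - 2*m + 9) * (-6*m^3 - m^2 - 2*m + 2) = 30*m^5 + 17*m^4 - 42*m^3 - 15*m^2 - 22*m + 18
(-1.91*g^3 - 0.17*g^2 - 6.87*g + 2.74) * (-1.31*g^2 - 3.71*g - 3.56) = 2.5021*g^5 + 7.3088*g^4 + 16.43*g^3 + 22.5035*g^2 + 14.2918*g - 9.7544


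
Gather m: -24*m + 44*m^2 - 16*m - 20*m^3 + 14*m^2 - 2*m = -20*m^3 + 58*m^2 - 42*m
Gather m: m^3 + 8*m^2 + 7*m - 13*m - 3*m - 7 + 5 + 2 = m^3 + 8*m^2 - 9*m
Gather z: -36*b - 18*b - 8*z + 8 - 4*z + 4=-54*b - 12*z + 12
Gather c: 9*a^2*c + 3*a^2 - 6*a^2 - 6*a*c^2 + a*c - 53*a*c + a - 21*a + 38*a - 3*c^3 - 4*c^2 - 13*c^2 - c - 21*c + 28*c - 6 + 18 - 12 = -3*a^2 + 18*a - 3*c^3 + c^2*(-6*a - 17) + c*(9*a^2 - 52*a + 6)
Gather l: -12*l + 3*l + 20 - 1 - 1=18 - 9*l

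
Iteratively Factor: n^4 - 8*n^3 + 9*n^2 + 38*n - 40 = (n - 4)*(n^3 - 4*n^2 - 7*n + 10) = (n - 4)*(n - 1)*(n^2 - 3*n - 10) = (n - 5)*(n - 4)*(n - 1)*(n + 2)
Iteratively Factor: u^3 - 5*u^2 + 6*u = (u)*(u^2 - 5*u + 6) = u*(u - 3)*(u - 2)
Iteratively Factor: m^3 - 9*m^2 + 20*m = (m - 4)*(m^2 - 5*m) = (m - 5)*(m - 4)*(m)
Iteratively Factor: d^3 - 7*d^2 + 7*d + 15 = (d - 5)*(d^2 - 2*d - 3) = (d - 5)*(d + 1)*(d - 3)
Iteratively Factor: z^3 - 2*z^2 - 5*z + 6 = (z - 1)*(z^2 - z - 6) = (z - 1)*(z + 2)*(z - 3)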